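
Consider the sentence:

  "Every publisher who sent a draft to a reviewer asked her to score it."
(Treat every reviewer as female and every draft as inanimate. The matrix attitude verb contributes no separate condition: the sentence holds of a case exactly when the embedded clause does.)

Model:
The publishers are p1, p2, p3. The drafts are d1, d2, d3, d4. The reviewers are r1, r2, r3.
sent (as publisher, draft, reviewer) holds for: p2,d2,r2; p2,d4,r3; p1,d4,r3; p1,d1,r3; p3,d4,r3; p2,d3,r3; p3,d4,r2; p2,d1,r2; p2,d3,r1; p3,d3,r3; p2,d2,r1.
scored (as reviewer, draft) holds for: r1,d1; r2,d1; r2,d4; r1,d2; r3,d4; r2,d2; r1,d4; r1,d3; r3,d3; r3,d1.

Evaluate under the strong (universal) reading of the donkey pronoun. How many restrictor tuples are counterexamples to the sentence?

0

"her" takes "a reviewer" as antecedent and "it" takes "a draft"; both are donkey pronouns co-varying with the restrictor.
Strong reading: for every (p,d,r) with sent(p,d,r), scored(r,d).
Restrictor triples: (p1,d1,r3)→scored(r3,d1) ✓  (p1,d4,r3)→scored(r3,d4) ✓  (p2,d1,r2)→scored(r2,d1) ✓  (p2,d2,r1)→scored(r1,d2) ✓  (p2,d2,r2)→scored(r2,d2) ✓  (p2,d3,r1)→scored(r1,d3) ✓  (p2,d3,r3)→scored(r3,d3) ✓  (p2,d4,r3)→scored(r3,d4) ✓  (p3,d3,r3)→scored(r3,d3) ✓  (p3,d4,r2)→scored(r2,d4) ✓  (p3,d4,r3)→scored(r3,d4) ✓
Counterexamples (restrictor triples failing the scope): 0.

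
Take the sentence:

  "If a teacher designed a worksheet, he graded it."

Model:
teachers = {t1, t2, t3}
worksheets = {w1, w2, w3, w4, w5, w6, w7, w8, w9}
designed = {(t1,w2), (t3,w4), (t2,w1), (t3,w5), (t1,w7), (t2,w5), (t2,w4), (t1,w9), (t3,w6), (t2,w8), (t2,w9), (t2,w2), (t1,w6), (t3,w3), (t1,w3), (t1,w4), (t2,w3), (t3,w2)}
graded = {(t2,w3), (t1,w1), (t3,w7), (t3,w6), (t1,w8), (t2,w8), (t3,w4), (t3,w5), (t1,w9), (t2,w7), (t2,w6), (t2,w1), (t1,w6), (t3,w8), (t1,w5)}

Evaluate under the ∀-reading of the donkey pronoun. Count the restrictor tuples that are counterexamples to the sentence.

10

"it" takes "a worksheet" as antecedent — a donkey pronoun bound across the clause boundary.
Strong reading: for every (t,w) with designed(t,w), graded(t,w).
Restrictor pairs: (t1,w2) ✗  (t1,w3) ✗  (t1,w4) ✗  (t1,w6) ✓  (t1,w7) ✗  (t1,w9) ✓  (t2,w1) ✓  (t2,w2) ✗  (t2,w3) ✓  (t2,w4) ✗  (t2,w5) ✗  (t2,w8) ✓  (t2,w9) ✗  (t3,w2) ✗  (t3,w3) ✗  (t3,w4) ✓  (t3,w5) ✓  (t3,w6) ✓
Counterexamples (restrictor pairs failing the scope): 10.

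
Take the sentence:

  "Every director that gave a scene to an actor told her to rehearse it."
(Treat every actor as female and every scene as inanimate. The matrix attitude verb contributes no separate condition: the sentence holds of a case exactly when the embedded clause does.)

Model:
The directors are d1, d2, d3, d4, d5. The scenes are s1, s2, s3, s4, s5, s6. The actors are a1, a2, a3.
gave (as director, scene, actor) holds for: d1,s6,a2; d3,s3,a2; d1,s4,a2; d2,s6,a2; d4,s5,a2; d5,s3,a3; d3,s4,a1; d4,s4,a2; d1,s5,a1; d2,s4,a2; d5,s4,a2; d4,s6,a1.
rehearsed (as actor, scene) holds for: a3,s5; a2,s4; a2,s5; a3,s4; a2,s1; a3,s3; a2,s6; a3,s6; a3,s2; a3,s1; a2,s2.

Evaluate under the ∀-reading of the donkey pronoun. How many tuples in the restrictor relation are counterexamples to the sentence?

4

"her" takes "an actor" as antecedent and "it" takes "a scene"; both are donkey pronouns co-varying with the restrictor.
Strong reading: for every (d,s,a) with gave(d,s,a), rehearsed(a,s).
Restrictor triples: (d1,s4,a2)→rehearsed(a2,s4) ✓  (d1,s5,a1)→rehearsed(a1,s5) ✗  (d1,s6,a2)→rehearsed(a2,s6) ✓  (d2,s4,a2)→rehearsed(a2,s4) ✓  (d2,s6,a2)→rehearsed(a2,s6) ✓  (d3,s3,a2)→rehearsed(a2,s3) ✗  (d3,s4,a1)→rehearsed(a1,s4) ✗  (d4,s4,a2)→rehearsed(a2,s4) ✓  (d4,s5,a2)→rehearsed(a2,s5) ✓  (d4,s6,a1)→rehearsed(a1,s6) ✗  (d5,s3,a3)→rehearsed(a3,s3) ✓  (d5,s4,a2)→rehearsed(a2,s4) ✓
Counterexamples (restrictor triples failing the scope): 4.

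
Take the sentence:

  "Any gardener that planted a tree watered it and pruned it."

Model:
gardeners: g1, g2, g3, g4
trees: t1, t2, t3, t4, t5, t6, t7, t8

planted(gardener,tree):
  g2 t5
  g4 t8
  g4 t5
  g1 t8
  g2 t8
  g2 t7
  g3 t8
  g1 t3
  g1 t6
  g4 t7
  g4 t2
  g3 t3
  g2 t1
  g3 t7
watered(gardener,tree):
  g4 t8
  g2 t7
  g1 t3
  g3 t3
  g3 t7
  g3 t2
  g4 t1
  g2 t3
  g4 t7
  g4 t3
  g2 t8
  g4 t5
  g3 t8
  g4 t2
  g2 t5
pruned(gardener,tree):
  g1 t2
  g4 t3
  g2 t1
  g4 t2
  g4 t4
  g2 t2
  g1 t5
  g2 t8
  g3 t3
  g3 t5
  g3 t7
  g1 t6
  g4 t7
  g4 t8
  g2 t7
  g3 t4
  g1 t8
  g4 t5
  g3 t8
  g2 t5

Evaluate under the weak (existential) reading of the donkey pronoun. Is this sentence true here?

"it" takes "a tree" as antecedent — a donkey pronoun bound across the clause boundary.
Weak reading: every gardener g with some planted-tree has at least one planted-tree t such that watered(g,t) ∧ pruned(g,t).
Per gardener: g1:✗  g2:✓  g3:✓  g4:✓
g1 has no witness among its planted-trees.

False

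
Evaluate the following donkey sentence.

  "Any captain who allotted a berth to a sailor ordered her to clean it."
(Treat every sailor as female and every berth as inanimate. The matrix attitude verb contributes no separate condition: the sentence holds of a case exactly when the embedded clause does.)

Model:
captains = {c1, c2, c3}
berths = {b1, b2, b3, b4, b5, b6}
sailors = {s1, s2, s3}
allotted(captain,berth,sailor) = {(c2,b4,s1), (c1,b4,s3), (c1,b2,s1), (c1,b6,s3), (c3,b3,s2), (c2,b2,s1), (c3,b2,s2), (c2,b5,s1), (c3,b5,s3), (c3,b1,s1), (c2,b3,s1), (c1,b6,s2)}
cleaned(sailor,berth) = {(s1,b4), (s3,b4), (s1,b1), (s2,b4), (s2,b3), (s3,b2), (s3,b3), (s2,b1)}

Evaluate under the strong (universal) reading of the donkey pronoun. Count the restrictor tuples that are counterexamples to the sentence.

8

"her" takes "a sailor" as antecedent and "it" takes "a berth"; both are donkey pronouns co-varying with the restrictor.
Strong reading: for every (c,b,s) with allotted(c,b,s), cleaned(s,b).
Restrictor triples: (c1,b2,s1)→cleaned(s1,b2) ✗  (c1,b4,s3)→cleaned(s3,b4) ✓  (c1,b6,s2)→cleaned(s2,b6) ✗  (c1,b6,s3)→cleaned(s3,b6) ✗  (c2,b2,s1)→cleaned(s1,b2) ✗  (c2,b3,s1)→cleaned(s1,b3) ✗  (c2,b4,s1)→cleaned(s1,b4) ✓  (c2,b5,s1)→cleaned(s1,b5) ✗  (c3,b1,s1)→cleaned(s1,b1) ✓  (c3,b2,s2)→cleaned(s2,b2) ✗  (c3,b3,s2)→cleaned(s2,b3) ✓  (c3,b5,s3)→cleaned(s3,b5) ✗
Counterexamples (restrictor triples failing the scope): 8.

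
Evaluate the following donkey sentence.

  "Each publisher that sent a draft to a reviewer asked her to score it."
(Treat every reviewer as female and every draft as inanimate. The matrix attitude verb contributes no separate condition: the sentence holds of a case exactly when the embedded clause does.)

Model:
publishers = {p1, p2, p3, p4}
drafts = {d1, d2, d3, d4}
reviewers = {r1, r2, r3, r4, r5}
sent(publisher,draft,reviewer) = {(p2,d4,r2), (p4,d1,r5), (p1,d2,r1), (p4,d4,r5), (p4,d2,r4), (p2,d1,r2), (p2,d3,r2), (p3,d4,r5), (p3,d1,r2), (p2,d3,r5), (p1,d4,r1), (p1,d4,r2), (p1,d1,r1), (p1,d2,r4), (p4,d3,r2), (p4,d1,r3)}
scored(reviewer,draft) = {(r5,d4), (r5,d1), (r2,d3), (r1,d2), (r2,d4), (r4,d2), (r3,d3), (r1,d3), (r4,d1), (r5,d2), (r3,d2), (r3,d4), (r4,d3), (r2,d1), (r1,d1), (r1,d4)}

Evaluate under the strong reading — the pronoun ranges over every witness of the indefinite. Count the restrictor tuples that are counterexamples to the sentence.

2

"her" takes "a reviewer" as antecedent and "it" takes "a draft"; both are donkey pronouns co-varying with the restrictor.
Strong reading: for every (p,d,r) with sent(p,d,r), scored(r,d).
Restrictor triples: (p1,d1,r1)→scored(r1,d1) ✓  (p1,d2,r1)→scored(r1,d2) ✓  (p1,d2,r4)→scored(r4,d2) ✓  (p1,d4,r1)→scored(r1,d4) ✓  (p1,d4,r2)→scored(r2,d4) ✓  (p2,d1,r2)→scored(r2,d1) ✓  (p2,d3,r2)→scored(r2,d3) ✓  (p2,d3,r5)→scored(r5,d3) ✗  (p2,d4,r2)→scored(r2,d4) ✓  (p3,d1,r2)→scored(r2,d1) ✓  (p3,d4,r5)→scored(r5,d4) ✓  (p4,d1,r3)→scored(r3,d1) ✗  (p4,d1,r5)→scored(r5,d1) ✓  (p4,d2,r4)→scored(r4,d2) ✓  (p4,d3,r2)→scored(r2,d3) ✓  (p4,d4,r5)→scored(r5,d4) ✓
Counterexamples (restrictor triples failing the scope): 2.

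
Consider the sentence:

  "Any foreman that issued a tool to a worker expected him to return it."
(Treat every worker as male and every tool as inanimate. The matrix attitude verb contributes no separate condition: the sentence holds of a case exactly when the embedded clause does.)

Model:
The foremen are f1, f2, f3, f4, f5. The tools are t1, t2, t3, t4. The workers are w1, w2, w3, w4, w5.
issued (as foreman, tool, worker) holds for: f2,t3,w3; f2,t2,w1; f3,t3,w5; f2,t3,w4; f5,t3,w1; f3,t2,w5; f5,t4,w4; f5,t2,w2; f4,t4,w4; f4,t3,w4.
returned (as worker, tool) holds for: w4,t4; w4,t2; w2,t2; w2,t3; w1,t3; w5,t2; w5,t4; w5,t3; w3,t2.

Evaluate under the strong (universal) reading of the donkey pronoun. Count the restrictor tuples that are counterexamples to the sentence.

"him" takes "a worker" as antecedent and "it" takes "a tool"; both are donkey pronouns co-varying with the restrictor.
Strong reading: for every (f,t,w) with issued(f,t,w), returned(w,t).
Restrictor triples: (f2,t2,w1)→returned(w1,t2) ✗  (f2,t3,w3)→returned(w3,t3) ✗  (f2,t3,w4)→returned(w4,t3) ✗  (f3,t2,w5)→returned(w5,t2) ✓  (f3,t3,w5)→returned(w5,t3) ✓  (f4,t3,w4)→returned(w4,t3) ✗  (f4,t4,w4)→returned(w4,t4) ✓  (f5,t2,w2)→returned(w2,t2) ✓  (f5,t3,w1)→returned(w1,t3) ✓  (f5,t4,w4)→returned(w4,t4) ✓
Counterexamples (restrictor triples failing the scope): 4.

4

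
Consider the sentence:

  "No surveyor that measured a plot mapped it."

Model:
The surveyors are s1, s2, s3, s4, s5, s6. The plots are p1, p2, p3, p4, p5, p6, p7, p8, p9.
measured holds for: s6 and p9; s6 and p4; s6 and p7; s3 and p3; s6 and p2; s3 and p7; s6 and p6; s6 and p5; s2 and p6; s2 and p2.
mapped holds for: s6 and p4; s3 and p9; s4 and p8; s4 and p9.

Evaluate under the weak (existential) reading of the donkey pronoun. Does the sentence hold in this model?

False

"it" takes "a plot" as antecedent — a donkey pronoun bound across the clause boundary.
Truth condition: for no (s,p) with measured(s,p) does mapped(s,p) hold.
Restrictor pairs — does the scope hold? (s2,p2):fails  (s2,p6):fails  (s3,p3):fails  (s3,p7):fails  (s6,p2):fails  (s6,p4):holds  (s6,p5):fails  (s6,p6):fails  (s6,p7):fails  (s6,p9):fails
Scope holds for 1 pair(s), so the sentence is false.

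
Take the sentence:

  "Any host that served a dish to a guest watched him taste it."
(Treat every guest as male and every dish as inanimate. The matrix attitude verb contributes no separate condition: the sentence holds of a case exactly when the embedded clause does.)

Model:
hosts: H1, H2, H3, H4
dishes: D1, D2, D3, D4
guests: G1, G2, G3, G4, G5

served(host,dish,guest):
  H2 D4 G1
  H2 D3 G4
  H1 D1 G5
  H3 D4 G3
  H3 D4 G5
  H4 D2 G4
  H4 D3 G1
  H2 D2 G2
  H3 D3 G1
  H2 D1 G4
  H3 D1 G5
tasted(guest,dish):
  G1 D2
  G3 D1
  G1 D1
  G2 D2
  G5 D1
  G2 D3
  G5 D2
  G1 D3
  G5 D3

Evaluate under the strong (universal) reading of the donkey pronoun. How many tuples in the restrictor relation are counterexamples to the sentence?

6

"him" takes "a guest" as antecedent and "it" takes "a dish"; both are donkey pronouns co-varying with the restrictor.
Strong reading: for every (h,d,g) with served(h,d,g), tasted(g,d).
Restrictor triples: (H1,D1,G5)→tasted(G5,D1) ✓  (H2,D1,G4)→tasted(G4,D1) ✗  (H2,D2,G2)→tasted(G2,D2) ✓  (H2,D3,G4)→tasted(G4,D3) ✗  (H2,D4,G1)→tasted(G1,D4) ✗  (H3,D1,G5)→tasted(G5,D1) ✓  (H3,D3,G1)→tasted(G1,D3) ✓  (H3,D4,G3)→tasted(G3,D4) ✗  (H3,D4,G5)→tasted(G5,D4) ✗  (H4,D2,G4)→tasted(G4,D2) ✗  (H4,D3,G1)→tasted(G1,D3) ✓
Counterexamples (restrictor triples failing the scope): 6.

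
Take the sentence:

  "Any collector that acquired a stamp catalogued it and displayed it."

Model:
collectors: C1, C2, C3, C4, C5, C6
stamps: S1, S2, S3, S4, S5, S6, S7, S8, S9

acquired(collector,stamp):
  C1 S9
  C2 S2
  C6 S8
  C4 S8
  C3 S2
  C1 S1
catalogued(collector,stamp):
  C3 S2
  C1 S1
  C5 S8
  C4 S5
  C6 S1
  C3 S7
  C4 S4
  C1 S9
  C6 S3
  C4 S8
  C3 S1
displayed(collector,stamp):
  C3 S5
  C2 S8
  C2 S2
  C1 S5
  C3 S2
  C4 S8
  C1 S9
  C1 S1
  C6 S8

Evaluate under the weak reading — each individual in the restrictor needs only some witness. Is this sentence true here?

"it" takes "a stamp" as antecedent — a donkey pronoun bound across the clause boundary.
Weak reading: every collector c with some acquired-stamp has at least one acquired-stamp s such that catalogued(c,s) ∧ displayed(c,s).
Per collector: C1:✓  C2:✗  C3:✓  C4:✓  C6:✗
C2 has no witness among its acquired-stamps.

False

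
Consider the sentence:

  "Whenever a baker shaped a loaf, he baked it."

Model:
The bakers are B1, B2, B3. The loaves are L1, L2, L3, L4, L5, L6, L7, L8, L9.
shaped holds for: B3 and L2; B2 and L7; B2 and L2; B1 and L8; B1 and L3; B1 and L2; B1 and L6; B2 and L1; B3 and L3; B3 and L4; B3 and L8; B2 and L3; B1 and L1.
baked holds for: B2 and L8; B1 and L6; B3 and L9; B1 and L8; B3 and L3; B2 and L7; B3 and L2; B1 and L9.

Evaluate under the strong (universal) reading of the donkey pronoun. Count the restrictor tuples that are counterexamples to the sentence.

"it" takes "a loaf" as antecedent — a donkey pronoun bound across the clause boundary.
Strong reading: for every (b,l) with shaped(b,l), baked(b,l).
Restrictor pairs: (B1,L1) ✗  (B1,L2) ✗  (B1,L3) ✗  (B1,L6) ✓  (B1,L8) ✓  (B2,L1) ✗  (B2,L2) ✗  (B2,L3) ✗  (B2,L7) ✓  (B3,L2) ✓  (B3,L3) ✓  (B3,L4) ✗  (B3,L8) ✗
Counterexamples (restrictor pairs failing the scope): 8.

8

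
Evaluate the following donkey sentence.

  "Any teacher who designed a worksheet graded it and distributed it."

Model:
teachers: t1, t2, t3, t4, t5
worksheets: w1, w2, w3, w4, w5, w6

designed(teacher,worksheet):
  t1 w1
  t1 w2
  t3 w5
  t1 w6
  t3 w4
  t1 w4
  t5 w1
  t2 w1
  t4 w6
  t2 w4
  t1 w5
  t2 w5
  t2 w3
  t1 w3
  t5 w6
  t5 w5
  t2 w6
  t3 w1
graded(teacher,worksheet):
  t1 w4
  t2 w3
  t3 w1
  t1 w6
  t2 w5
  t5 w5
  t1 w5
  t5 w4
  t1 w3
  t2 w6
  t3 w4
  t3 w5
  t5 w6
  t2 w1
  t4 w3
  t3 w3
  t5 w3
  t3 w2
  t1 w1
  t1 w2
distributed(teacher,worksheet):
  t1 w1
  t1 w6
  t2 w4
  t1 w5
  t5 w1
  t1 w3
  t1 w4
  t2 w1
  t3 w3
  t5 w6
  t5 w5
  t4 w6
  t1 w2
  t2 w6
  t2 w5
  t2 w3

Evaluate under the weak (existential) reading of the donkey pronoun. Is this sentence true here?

"it" takes "a worksheet" as antecedent — a donkey pronoun bound across the clause boundary.
Weak reading: every teacher t with some designed-worksheet has at least one designed-worksheet w such that graded(t,w) ∧ distributed(t,w).
Per teacher: t1:✓  t2:✓  t3:✗  t4:✗  t5:✓
t3 has no witness among its designed-worksheets.

False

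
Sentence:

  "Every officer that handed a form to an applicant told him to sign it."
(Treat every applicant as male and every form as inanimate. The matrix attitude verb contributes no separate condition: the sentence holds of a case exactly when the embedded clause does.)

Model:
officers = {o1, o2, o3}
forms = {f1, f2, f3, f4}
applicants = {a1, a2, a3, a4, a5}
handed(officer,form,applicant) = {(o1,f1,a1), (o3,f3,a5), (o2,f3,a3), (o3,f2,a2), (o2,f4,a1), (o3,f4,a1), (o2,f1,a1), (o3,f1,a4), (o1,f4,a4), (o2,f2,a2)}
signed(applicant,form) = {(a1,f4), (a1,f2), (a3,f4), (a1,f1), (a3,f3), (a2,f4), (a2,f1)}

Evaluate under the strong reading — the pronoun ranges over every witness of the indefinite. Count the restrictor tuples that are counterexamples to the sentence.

5

"him" takes "an applicant" as antecedent and "it" takes "a form"; both are donkey pronouns co-varying with the restrictor.
Strong reading: for every (o,f,a) with handed(o,f,a), signed(a,f).
Restrictor triples: (o1,f1,a1)→signed(a1,f1) ✓  (o1,f4,a4)→signed(a4,f4) ✗  (o2,f1,a1)→signed(a1,f1) ✓  (o2,f2,a2)→signed(a2,f2) ✗  (o2,f3,a3)→signed(a3,f3) ✓  (o2,f4,a1)→signed(a1,f4) ✓  (o3,f1,a4)→signed(a4,f1) ✗  (o3,f2,a2)→signed(a2,f2) ✗  (o3,f3,a5)→signed(a5,f3) ✗  (o3,f4,a1)→signed(a1,f4) ✓
Counterexamples (restrictor triples failing the scope): 5.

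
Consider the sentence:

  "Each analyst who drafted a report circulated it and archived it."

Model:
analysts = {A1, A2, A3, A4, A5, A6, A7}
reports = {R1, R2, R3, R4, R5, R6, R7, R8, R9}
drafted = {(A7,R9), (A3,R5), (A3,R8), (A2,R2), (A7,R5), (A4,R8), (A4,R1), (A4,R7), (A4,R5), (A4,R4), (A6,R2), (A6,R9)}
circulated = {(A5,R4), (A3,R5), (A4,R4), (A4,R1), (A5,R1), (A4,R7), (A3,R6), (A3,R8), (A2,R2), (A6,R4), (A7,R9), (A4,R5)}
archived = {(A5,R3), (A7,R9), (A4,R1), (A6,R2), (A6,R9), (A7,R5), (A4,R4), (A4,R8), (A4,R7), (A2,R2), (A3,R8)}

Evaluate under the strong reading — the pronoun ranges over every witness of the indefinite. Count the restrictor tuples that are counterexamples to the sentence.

6

"it" takes "a report" as antecedent — a donkey pronoun bound across the clause boundary.
Strong reading: for every (a,r) with drafted(a,r), circulated(a,r) ∧ archived(a,r).
Restrictor pairs: (A2,R2) ✓  (A3,R5) ✗  (A3,R8) ✓  (A4,R1) ✓  (A4,R4) ✓  (A4,R5) ✗  (A4,R7) ✓  (A4,R8) ✗  (A6,R2) ✗  (A6,R9) ✗  (A7,R5) ✗  (A7,R9) ✓
Counterexamples (restrictor pairs failing the scope): 6.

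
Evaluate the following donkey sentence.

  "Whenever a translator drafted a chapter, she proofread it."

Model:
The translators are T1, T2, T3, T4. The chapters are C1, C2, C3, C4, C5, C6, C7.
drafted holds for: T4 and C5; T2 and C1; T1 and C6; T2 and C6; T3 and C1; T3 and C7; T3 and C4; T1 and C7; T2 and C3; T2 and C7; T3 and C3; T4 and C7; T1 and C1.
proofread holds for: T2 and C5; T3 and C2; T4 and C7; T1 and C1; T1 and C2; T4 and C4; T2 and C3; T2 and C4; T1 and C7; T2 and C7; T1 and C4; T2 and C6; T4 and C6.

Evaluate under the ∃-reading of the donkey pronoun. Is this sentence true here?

False

"it" takes "a chapter" as antecedent — a donkey pronoun bound across the clause boundary.
Weak reading: every translator t with some drafted-chapter has at least one drafted-chapter c such that proofread(t,c).
Per translator: T1:✓  T2:✓  T3:✗  T4:✓
T3 has no witness among its drafted-chapters.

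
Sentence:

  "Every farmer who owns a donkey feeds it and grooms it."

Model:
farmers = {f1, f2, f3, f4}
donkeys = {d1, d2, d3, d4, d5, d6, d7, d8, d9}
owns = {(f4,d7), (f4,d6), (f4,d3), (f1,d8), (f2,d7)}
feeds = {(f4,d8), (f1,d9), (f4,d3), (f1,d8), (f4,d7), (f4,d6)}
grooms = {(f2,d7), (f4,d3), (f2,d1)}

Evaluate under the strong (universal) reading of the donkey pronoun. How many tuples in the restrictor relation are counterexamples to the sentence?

4

"it" takes "a donkey" as antecedent — a donkey pronoun bound across the clause boundary.
Strong reading: for every (f,d) with owns(f,d), feeds(f,d) ∧ grooms(f,d).
Restrictor pairs: (f1,d8) ✗  (f2,d7) ✗  (f4,d3) ✓  (f4,d6) ✗  (f4,d7) ✗
Counterexamples (restrictor pairs failing the scope): 4.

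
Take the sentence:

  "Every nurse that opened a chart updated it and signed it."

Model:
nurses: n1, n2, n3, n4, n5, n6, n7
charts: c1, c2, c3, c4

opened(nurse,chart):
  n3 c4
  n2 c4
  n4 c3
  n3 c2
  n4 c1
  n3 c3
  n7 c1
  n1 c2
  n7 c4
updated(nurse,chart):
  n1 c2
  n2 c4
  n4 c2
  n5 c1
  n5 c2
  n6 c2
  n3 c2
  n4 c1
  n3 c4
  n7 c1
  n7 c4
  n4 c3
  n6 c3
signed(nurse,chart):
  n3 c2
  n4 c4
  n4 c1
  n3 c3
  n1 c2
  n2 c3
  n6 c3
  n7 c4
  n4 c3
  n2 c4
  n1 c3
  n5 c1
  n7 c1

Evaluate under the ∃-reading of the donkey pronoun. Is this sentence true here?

True

"it" takes "a chart" as antecedent — a donkey pronoun bound across the clause boundary.
Weak reading: every nurse n with some opened-chart has at least one opened-chart c such that updated(n,c) ∧ signed(n,c).
Per nurse: n1:✓  n2:✓  n3:✓  n4:✓  n7:✓
Every nurse in the restrictor has a witness.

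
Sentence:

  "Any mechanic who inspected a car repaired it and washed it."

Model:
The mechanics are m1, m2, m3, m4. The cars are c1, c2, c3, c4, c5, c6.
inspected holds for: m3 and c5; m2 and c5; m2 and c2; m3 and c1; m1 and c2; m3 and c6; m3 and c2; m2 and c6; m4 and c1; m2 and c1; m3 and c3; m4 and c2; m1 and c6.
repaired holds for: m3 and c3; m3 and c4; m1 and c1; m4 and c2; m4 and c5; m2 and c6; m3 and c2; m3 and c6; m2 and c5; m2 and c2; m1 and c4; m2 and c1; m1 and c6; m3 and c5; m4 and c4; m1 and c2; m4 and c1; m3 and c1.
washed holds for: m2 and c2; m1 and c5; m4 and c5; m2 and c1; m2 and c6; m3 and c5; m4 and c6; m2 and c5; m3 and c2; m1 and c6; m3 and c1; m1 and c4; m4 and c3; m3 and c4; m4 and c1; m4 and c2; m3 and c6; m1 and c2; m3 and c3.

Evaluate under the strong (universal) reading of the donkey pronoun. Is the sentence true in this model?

"it" takes "a car" as antecedent — a donkey pronoun bound across the clause boundary.
Strong reading: for every (m,c) with inspected(m,c), repaired(m,c) ∧ washed(m,c).
Restrictor pairs: (m1,c2) ✓  (m1,c6) ✓  (m2,c1) ✓  (m2,c2) ✓  (m2,c5) ✓  (m2,c6) ✓  (m3,c1) ✓  (m3,c2) ✓  (m3,c3) ✓  (m3,c5) ✓  (m3,c6) ✓  (m4,c1) ✓  (m4,c2) ✓
Every restrictor pair satisfies the scope.

True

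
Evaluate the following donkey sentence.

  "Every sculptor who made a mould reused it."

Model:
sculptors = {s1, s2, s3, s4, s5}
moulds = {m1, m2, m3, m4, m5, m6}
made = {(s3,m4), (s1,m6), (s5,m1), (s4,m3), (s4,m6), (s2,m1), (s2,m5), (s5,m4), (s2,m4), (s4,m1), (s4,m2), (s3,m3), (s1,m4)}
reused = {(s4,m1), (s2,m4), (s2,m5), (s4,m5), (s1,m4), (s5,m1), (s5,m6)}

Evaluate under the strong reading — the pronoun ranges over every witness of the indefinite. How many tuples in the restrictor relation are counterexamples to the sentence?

"it" takes "a mould" as antecedent — a donkey pronoun bound across the clause boundary.
Strong reading: for every (s,m) with made(s,m), reused(s,m).
Restrictor pairs: (s1,m4) ✓  (s1,m6) ✗  (s2,m1) ✗  (s2,m4) ✓  (s2,m5) ✓  (s3,m3) ✗  (s3,m4) ✗  (s4,m1) ✓  (s4,m2) ✗  (s4,m3) ✗  (s4,m6) ✗  (s5,m1) ✓  (s5,m4) ✗
Counterexamples (restrictor pairs failing the scope): 8.

8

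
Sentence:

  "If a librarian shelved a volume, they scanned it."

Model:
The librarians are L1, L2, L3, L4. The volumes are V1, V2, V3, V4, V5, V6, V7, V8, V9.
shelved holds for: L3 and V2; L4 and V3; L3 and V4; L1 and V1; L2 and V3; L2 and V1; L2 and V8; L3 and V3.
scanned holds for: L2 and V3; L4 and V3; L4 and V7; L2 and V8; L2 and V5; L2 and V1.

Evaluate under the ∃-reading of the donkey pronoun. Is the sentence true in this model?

"it" takes "a volume" as antecedent — a donkey pronoun bound across the clause boundary.
Weak reading: every librarian l with some shelved-volume has at least one shelved-volume v such that scanned(l,v).
Per librarian: L1:✗  L2:✓  L3:✗  L4:✓
L1 has no witness among its shelved-volumes.

False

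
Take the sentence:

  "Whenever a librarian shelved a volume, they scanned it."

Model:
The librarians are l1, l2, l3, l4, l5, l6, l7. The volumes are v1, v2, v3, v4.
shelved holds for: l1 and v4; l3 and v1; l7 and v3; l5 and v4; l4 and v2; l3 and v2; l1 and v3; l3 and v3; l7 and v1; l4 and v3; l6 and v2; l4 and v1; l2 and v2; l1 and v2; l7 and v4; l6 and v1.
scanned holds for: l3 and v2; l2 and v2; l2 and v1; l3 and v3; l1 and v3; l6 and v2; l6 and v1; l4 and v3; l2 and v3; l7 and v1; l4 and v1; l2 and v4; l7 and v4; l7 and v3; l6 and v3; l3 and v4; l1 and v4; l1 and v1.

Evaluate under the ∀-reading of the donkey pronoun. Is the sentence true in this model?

"it" takes "a volume" as antecedent — a donkey pronoun bound across the clause boundary.
Strong reading: for every (l,v) with shelved(l,v), scanned(l,v).
Restrictor pairs: (l1,v2) ✗  (l1,v3) ✓  (l1,v4) ✓  (l2,v2) ✓  (l3,v1) ✗  (l3,v2) ✓  (l3,v3) ✓  (l4,v1) ✓  (l4,v2) ✗  (l4,v3) ✓  (l5,v4) ✗  (l6,v1) ✓  (l6,v2) ✓  (l7,v1) ✓  (l7,v3) ✓  (l7,v4) ✓
Counterexample: (l1,v2) is in shelved but fails the scope.

False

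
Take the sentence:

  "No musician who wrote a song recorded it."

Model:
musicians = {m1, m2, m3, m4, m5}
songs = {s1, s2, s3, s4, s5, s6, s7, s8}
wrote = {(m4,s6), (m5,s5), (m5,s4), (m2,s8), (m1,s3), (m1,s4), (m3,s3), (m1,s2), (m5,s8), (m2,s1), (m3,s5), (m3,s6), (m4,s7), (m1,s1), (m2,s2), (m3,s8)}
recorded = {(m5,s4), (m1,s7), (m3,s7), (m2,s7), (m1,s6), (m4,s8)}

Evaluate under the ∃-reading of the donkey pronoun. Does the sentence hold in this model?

"it" takes "a song" as antecedent — a donkey pronoun bound across the clause boundary.
Truth condition: for no (m,s) with wrote(m,s) does recorded(m,s) hold.
Restrictor pairs — does the scope hold? (m1,s1):fails  (m1,s2):fails  (m1,s3):fails  (m1,s4):fails  (m2,s1):fails  (m2,s2):fails  (m2,s8):fails  (m3,s3):fails  (m3,s5):fails  (m3,s6):fails  (m3,s8):fails  (m4,s6):fails  (m4,s7):fails  (m5,s4):holds  (m5,s5):fails  (m5,s8):fails
Scope holds for 1 pair(s), so the sentence is false.

False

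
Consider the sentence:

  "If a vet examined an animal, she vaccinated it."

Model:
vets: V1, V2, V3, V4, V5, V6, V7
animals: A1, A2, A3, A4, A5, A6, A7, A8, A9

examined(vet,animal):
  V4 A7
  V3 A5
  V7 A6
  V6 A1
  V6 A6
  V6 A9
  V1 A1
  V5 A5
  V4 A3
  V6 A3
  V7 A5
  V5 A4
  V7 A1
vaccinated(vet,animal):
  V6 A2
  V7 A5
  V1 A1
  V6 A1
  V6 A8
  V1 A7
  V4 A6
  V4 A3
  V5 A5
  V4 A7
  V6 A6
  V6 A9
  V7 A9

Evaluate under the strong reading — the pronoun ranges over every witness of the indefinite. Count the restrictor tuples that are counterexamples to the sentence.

5

"it" takes "an animal" as antecedent — a donkey pronoun bound across the clause boundary.
Strong reading: for every (v,a) with examined(v,a), vaccinated(v,a).
Restrictor pairs: (V1,A1) ✓  (V3,A5) ✗  (V4,A3) ✓  (V4,A7) ✓  (V5,A4) ✗  (V5,A5) ✓  (V6,A1) ✓  (V6,A3) ✗  (V6,A6) ✓  (V6,A9) ✓  (V7,A1) ✗  (V7,A5) ✓  (V7,A6) ✗
Counterexamples (restrictor pairs failing the scope): 5.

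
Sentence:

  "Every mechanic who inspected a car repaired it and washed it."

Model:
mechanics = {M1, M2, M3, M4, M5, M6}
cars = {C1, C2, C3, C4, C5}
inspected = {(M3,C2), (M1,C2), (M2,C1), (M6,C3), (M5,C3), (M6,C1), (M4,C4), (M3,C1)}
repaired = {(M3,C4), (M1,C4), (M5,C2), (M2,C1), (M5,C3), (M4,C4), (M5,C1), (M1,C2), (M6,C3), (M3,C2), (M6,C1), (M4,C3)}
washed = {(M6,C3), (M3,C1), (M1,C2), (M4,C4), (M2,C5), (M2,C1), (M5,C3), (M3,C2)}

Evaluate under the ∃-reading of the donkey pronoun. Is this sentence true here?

"it" takes "a car" as antecedent — a donkey pronoun bound across the clause boundary.
Weak reading: every mechanic m with some inspected-car has at least one inspected-car c such that repaired(m,c) ∧ washed(m,c).
Per mechanic: M1:✓  M2:✓  M3:✓  M4:✓  M5:✓  M6:✓
Every mechanic in the restrictor has a witness.

True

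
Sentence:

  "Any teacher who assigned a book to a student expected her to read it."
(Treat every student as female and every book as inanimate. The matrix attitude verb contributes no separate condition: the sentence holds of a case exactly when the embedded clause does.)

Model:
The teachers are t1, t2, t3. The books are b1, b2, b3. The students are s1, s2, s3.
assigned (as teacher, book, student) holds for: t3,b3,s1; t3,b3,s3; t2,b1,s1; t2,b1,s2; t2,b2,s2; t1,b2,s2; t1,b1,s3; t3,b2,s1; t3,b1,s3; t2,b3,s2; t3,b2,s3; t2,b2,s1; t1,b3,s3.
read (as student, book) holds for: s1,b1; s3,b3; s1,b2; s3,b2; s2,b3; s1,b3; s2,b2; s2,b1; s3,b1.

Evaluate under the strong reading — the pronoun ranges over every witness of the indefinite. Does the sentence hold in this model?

"her" takes "a student" as antecedent and "it" takes "a book"; both are donkey pronouns co-varying with the restrictor.
Strong reading: for every (t,b,s) with assigned(t,b,s), read(s,b).
Restrictor triples: (t1,b1,s3)→read(s3,b1) ✓  (t1,b2,s2)→read(s2,b2) ✓  (t1,b3,s3)→read(s3,b3) ✓  (t2,b1,s1)→read(s1,b1) ✓  (t2,b1,s2)→read(s2,b1) ✓  (t2,b2,s1)→read(s1,b2) ✓  (t2,b2,s2)→read(s2,b2) ✓  (t2,b3,s2)→read(s2,b3) ✓  (t3,b1,s3)→read(s3,b1) ✓  (t3,b2,s1)→read(s1,b2) ✓  (t3,b2,s3)→read(s3,b2) ✓  (t3,b3,s1)→read(s1,b3) ✓  (t3,b3,s3)→read(s3,b3) ✓
Every restrictor triple satisfies the scope.

True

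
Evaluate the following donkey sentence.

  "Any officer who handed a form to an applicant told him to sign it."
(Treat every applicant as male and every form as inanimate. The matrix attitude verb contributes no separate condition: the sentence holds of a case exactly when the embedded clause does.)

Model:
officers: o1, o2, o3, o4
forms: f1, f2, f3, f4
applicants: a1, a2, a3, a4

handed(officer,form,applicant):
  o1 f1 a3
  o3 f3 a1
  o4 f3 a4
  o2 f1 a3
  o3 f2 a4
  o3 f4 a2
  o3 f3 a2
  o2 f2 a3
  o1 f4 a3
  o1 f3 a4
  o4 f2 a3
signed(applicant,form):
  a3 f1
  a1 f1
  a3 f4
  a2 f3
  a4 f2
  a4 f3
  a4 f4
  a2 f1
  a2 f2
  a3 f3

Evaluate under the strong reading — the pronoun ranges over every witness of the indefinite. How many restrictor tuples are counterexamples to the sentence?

"him" takes "an applicant" as antecedent and "it" takes "a form"; both are donkey pronouns co-varying with the restrictor.
Strong reading: for every (o,f,a) with handed(o,f,a), signed(a,f).
Restrictor triples: (o1,f1,a3)→signed(a3,f1) ✓  (o1,f3,a4)→signed(a4,f3) ✓  (o1,f4,a3)→signed(a3,f4) ✓  (o2,f1,a3)→signed(a3,f1) ✓  (o2,f2,a3)→signed(a3,f2) ✗  (o3,f2,a4)→signed(a4,f2) ✓  (o3,f3,a1)→signed(a1,f3) ✗  (o3,f3,a2)→signed(a2,f3) ✓  (o3,f4,a2)→signed(a2,f4) ✗  (o4,f2,a3)→signed(a3,f2) ✗  (o4,f3,a4)→signed(a4,f3) ✓
Counterexamples (restrictor triples failing the scope): 4.

4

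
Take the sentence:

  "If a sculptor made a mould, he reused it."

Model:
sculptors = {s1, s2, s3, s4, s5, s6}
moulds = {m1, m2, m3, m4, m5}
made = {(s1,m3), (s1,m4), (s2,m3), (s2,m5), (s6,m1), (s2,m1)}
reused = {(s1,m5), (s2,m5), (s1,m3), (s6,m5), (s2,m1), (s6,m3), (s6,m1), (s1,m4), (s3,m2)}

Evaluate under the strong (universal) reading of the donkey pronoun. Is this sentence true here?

False

"it" takes "a mould" as antecedent — a donkey pronoun bound across the clause boundary.
Strong reading: for every (s,m) with made(s,m), reused(s,m).
Restrictor pairs: (s1,m3) ✓  (s1,m4) ✓  (s2,m1) ✓  (s2,m3) ✗  (s2,m5) ✓  (s6,m1) ✓
Counterexample: (s2,m3) is in made but fails the scope.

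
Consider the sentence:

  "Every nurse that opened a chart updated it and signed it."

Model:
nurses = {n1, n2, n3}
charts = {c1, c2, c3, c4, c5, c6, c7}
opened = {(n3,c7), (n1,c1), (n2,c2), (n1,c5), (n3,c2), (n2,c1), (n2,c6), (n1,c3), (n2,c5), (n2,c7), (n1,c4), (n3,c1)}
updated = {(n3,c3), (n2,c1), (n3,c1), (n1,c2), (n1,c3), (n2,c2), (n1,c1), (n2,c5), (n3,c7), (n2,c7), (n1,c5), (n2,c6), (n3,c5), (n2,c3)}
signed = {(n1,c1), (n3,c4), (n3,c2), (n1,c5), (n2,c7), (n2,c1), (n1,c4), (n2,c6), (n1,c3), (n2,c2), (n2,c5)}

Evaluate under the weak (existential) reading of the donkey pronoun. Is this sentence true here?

"it" takes "a chart" as antecedent — a donkey pronoun bound across the clause boundary.
Weak reading: every nurse n with some opened-chart has at least one opened-chart c such that updated(n,c) ∧ signed(n,c).
Per nurse: n1:✓  n2:✓  n3:✗
n3 has no witness among its opened-charts.

False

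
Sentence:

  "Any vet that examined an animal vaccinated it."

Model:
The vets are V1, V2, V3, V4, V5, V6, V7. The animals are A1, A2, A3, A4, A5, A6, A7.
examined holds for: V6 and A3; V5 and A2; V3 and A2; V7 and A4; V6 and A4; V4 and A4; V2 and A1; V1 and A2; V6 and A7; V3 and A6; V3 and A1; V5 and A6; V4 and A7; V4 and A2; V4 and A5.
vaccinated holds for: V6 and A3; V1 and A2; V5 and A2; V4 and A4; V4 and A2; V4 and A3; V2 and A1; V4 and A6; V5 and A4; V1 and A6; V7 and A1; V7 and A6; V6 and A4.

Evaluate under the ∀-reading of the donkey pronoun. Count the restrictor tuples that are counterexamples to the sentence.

"it" takes "an animal" as antecedent — a donkey pronoun bound across the clause boundary.
Strong reading: for every (v,a) with examined(v,a), vaccinated(v,a).
Restrictor pairs: (V1,A2) ✓  (V2,A1) ✓  (V3,A1) ✗  (V3,A2) ✗  (V3,A6) ✗  (V4,A2) ✓  (V4,A4) ✓  (V4,A5) ✗  (V4,A7) ✗  (V5,A2) ✓  (V5,A6) ✗  (V6,A3) ✓  (V6,A4) ✓  (V6,A7) ✗  (V7,A4) ✗
Counterexamples (restrictor pairs failing the scope): 8.

8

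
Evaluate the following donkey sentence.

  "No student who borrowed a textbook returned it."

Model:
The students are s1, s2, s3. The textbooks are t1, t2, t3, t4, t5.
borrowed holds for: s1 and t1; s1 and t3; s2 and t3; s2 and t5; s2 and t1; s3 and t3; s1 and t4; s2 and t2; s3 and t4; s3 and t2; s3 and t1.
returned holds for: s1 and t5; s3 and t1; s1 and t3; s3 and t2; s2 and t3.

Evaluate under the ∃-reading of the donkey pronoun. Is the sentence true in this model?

"it" takes "a textbook" as antecedent — a donkey pronoun bound across the clause boundary.
Truth condition: for no (s,t) with borrowed(s,t) does returned(s,t) hold.
Restrictor pairs — does the scope hold? (s1,t1):fails  (s1,t3):holds  (s1,t4):fails  (s2,t1):fails  (s2,t2):fails  (s2,t3):holds  (s2,t5):fails  (s3,t1):holds  (s3,t2):holds  (s3,t3):fails  (s3,t4):fails
Scope holds for 4 pair(s), so the sentence is false.

False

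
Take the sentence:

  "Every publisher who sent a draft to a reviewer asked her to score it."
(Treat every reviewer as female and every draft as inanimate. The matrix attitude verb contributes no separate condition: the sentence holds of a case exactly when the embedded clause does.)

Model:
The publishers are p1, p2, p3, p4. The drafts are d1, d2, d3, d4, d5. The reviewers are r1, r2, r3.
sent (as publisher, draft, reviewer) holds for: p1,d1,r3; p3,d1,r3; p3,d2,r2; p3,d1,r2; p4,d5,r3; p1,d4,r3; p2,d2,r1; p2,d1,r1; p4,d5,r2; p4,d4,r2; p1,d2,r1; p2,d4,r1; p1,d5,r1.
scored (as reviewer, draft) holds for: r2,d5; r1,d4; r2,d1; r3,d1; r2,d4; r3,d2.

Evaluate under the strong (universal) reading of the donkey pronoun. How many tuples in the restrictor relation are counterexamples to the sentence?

"her" takes "a reviewer" as antecedent and "it" takes "a draft"; both are donkey pronouns co-varying with the restrictor.
Strong reading: for every (p,d,r) with sent(p,d,r), scored(r,d).
Restrictor triples: (p1,d1,r3)→scored(r3,d1) ✓  (p1,d2,r1)→scored(r1,d2) ✗  (p1,d4,r3)→scored(r3,d4) ✗  (p1,d5,r1)→scored(r1,d5) ✗  (p2,d1,r1)→scored(r1,d1) ✗  (p2,d2,r1)→scored(r1,d2) ✗  (p2,d4,r1)→scored(r1,d4) ✓  (p3,d1,r2)→scored(r2,d1) ✓  (p3,d1,r3)→scored(r3,d1) ✓  (p3,d2,r2)→scored(r2,d2) ✗  (p4,d4,r2)→scored(r2,d4) ✓  (p4,d5,r2)→scored(r2,d5) ✓  (p4,d5,r3)→scored(r3,d5) ✗
Counterexamples (restrictor triples failing the scope): 7.

7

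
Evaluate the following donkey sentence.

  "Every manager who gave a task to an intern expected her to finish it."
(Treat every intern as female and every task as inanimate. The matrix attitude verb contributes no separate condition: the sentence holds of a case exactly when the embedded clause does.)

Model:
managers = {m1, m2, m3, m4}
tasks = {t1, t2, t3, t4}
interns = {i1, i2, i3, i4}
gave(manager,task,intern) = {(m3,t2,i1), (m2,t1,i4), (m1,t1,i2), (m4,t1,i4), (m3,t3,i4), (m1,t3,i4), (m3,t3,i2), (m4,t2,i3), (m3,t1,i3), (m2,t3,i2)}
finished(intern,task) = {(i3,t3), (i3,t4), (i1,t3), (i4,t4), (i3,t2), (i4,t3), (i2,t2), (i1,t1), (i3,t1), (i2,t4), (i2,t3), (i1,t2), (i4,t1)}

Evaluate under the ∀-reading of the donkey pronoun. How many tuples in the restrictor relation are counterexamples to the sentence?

"her" takes "an intern" as antecedent and "it" takes "a task"; both are donkey pronouns co-varying with the restrictor.
Strong reading: for every (m,t,i) with gave(m,t,i), finished(i,t).
Restrictor triples: (m1,t1,i2)→finished(i2,t1) ✗  (m1,t3,i4)→finished(i4,t3) ✓  (m2,t1,i4)→finished(i4,t1) ✓  (m2,t3,i2)→finished(i2,t3) ✓  (m3,t1,i3)→finished(i3,t1) ✓  (m3,t2,i1)→finished(i1,t2) ✓  (m3,t3,i2)→finished(i2,t3) ✓  (m3,t3,i4)→finished(i4,t3) ✓  (m4,t1,i4)→finished(i4,t1) ✓  (m4,t2,i3)→finished(i3,t2) ✓
Counterexamples (restrictor triples failing the scope): 1.

1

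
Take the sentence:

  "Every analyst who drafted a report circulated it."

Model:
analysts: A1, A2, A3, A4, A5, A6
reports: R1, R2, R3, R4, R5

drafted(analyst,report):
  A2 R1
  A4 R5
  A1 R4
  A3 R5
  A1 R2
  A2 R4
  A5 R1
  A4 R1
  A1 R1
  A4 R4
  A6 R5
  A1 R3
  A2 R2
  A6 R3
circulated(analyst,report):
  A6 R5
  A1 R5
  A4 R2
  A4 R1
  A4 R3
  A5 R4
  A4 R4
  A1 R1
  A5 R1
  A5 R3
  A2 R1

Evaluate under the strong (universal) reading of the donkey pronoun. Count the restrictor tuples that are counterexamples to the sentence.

8

"it" takes "a report" as antecedent — a donkey pronoun bound across the clause boundary.
Strong reading: for every (a,r) with drafted(a,r), circulated(a,r).
Restrictor pairs: (A1,R1) ✓  (A1,R2) ✗  (A1,R3) ✗  (A1,R4) ✗  (A2,R1) ✓  (A2,R2) ✗  (A2,R4) ✗  (A3,R5) ✗  (A4,R1) ✓  (A4,R4) ✓  (A4,R5) ✗  (A5,R1) ✓  (A6,R3) ✗  (A6,R5) ✓
Counterexamples (restrictor pairs failing the scope): 8.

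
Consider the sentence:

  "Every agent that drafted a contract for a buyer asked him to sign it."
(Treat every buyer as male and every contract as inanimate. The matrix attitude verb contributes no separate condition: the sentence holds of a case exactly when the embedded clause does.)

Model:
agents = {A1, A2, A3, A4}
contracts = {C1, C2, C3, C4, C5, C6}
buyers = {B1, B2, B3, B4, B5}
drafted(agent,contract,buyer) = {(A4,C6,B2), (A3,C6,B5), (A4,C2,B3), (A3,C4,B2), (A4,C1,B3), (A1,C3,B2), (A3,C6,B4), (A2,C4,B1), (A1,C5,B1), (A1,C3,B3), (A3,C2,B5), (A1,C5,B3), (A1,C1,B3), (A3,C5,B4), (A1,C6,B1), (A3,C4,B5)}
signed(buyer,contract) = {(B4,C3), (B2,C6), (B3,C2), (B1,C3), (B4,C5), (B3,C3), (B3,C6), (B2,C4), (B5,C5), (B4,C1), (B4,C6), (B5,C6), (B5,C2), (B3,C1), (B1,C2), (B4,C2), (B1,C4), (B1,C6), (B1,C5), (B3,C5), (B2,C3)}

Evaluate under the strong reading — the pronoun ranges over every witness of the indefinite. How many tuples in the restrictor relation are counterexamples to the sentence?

1

"him" takes "a buyer" as antecedent and "it" takes "a contract"; both are donkey pronouns co-varying with the restrictor.
Strong reading: for every (a,c,b) with drafted(a,c,b), signed(b,c).
Restrictor triples: (A1,C1,B3)→signed(B3,C1) ✓  (A1,C3,B2)→signed(B2,C3) ✓  (A1,C3,B3)→signed(B3,C3) ✓  (A1,C5,B1)→signed(B1,C5) ✓  (A1,C5,B3)→signed(B3,C5) ✓  (A1,C6,B1)→signed(B1,C6) ✓  (A2,C4,B1)→signed(B1,C4) ✓  (A3,C2,B5)→signed(B5,C2) ✓  (A3,C4,B2)→signed(B2,C4) ✓  (A3,C4,B5)→signed(B5,C4) ✗  (A3,C5,B4)→signed(B4,C5) ✓  (A3,C6,B4)→signed(B4,C6) ✓  (A3,C6,B5)→signed(B5,C6) ✓  (A4,C1,B3)→signed(B3,C1) ✓  (A4,C2,B3)→signed(B3,C2) ✓  (A4,C6,B2)→signed(B2,C6) ✓
Counterexamples (restrictor triples failing the scope): 1.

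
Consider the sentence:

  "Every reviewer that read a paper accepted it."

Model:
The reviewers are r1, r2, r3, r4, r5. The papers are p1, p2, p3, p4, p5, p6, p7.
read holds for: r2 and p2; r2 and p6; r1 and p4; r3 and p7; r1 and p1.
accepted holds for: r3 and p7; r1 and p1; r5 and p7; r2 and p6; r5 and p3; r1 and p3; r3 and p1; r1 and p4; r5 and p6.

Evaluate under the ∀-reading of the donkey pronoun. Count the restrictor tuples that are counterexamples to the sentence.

"it" takes "a paper" as antecedent — a donkey pronoun bound across the clause boundary.
Strong reading: for every (r,p) with read(r,p), accepted(r,p).
Restrictor pairs: (r1,p1) ✓  (r1,p4) ✓  (r2,p2) ✗  (r2,p6) ✓  (r3,p7) ✓
Counterexamples (restrictor pairs failing the scope): 1.

1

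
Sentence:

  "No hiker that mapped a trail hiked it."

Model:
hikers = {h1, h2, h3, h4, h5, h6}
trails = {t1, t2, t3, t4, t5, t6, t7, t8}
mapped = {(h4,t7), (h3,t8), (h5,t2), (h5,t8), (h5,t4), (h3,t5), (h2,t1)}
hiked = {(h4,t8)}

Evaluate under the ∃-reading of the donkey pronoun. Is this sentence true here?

"it" takes "a trail" as antecedent — a donkey pronoun bound across the clause boundary.
Truth condition: for no (h,t) with mapped(h,t) does hiked(h,t) hold.
Restrictor pairs — does the scope hold? (h2,t1):fails  (h3,t5):fails  (h3,t8):fails  (h4,t7):fails  (h5,t2):fails  (h5,t4):fails  (h5,t8):fails
Scope holds for no restrictor pair, so the sentence is true.

True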